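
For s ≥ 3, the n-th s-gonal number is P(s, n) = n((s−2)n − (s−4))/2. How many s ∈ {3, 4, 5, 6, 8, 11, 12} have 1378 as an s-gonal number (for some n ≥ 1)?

1

s = 3: P(3, 52) = 1378. ✓
s = 4: P(4, 37) = 1369 and P(4, 38) = 1444; 1378 is not s-gonal.
s = 5: P(5, 30) = 1335 and P(5, 31) = 1426; 1378 is not s-gonal.
s = 6: P(6, 26) = 1326 and P(6, 27) = 1431; 1378 is not s-gonal.
s = 8: P(8, 21) = 1281 and P(8, 22) = 1408; 1378 is not s-gonal.
s = 11: P(11, 17) = 1241 and P(11, 18) = 1395; 1378 is not s-gonal.
s = 12: P(12, 17) = 1377 and P(12, 18) = 1548; 1378 is not s-gonal.
Hits: s ∈ {3} → 1.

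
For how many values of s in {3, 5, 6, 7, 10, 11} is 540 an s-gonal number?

2

s = 3: P(3, 32) = 528 and P(3, 33) = 561; 540 is not s-gonal.
s = 5: P(5, 19) = 532 and P(5, 20) = 590; 540 is not s-gonal.
s = 6: P(6, 16) = 496 and P(6, 17) = 561; 540 is not s-gonal.
s = 7: P(7, 15) = 540. ✓
s = 10: P(10, 12) = 540. ✓
s = 11: P(11, 11) = 506 and P(11, 12) = 606; 540 is not s-gonal.
Hits: s ∈ {7, 10} → 2.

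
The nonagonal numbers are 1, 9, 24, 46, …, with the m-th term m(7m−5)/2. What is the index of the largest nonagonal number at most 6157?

Solve n(7n−5)/2 ≤ 6157 for integer n.
n = 42 gives 6069 ≤ 6157, while n = 43 gives 6364 > 6157; so the answer is index 42.

42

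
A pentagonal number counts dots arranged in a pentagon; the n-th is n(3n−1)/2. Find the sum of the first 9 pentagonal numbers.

Σ i(3i−1)/2 = (3Σi² − Σi) / 2 over i = 1..9.
Σi = 45 and Σi² = 285.
(3·285 − 1·45) / 2 = 810/2 = 405.

405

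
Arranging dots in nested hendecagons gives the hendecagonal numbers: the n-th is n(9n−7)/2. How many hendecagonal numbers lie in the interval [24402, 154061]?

111

The n-th hendecagonal number is n(9n−7)/2.
Smallest index with value ≥ 24402: n = 75 (giving 25050).
Largest index with value ≤ 154061: n = 185 (giving 153365).
Indices 75 through 185: 111 terms.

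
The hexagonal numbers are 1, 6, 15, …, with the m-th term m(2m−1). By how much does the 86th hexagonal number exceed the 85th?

Consecutive hexagonal numbers differ by 4n − 3: here 4·86 − 3 = 341.

341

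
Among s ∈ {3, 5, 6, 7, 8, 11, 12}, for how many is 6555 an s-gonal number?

s = 3: P(3, 114) = 6555. ✓
s = 5: P(5, 66) = 6501 and P(5, 67) = 6700; 6555 is not s-gonal.
s = 6: P(6, 57) = 6441 and P(6, 58) = 6670; 6555 is not s-gonal.
s = 7: P(7, 51) = 6426 and P(7, 52) = 6682; 6555 is not s-gonal.
s = 8: P(8, 47) = 6533 and P(8, 48) = 6816; 6555 is not s-gonal.
s = 11: P(11, 38) = 6365 and P(11, 39) = 6708; 6555 is not s-gonal.
s = 12: P(12, 36) = 6336 and P(12, 37) = 6697; 6555 is not s-gonal.
Hits: s ∈ {3} → 1.

1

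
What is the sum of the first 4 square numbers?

Σ_{i=1}^{4} i² = 4·5·9/6 = 30.

30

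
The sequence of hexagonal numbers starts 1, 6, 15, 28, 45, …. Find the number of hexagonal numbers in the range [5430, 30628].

The n-th hexagonal number is n(2n−1).
Smallest index with value ≥ 5430: n = 53 (giving 5565).
Largest index with value ≤ 30628: n = 124 (giving 30628).
Indices 53 through 124: 72 terms.

72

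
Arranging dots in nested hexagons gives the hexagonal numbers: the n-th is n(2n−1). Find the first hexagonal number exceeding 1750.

Solve n(2n−1) > 1750 for integer n.
The largest n with value ≤ 1750 is 29 (since 1653 ≤ 1750 < 1770), so the first above is n = 30, value 1770.

1770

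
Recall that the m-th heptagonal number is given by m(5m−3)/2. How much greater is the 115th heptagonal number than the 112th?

115·(5·115 − 3)/2 = 32890 and 112·(5·112 − 3)/2 = 31192.
Difference: 32890 − 31192 = 1698.

1698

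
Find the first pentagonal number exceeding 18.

Solve n(3n−1)/2 > 18 for integer n.
The largest n with value ≤ 18 is 3 (since 12 ≤ 18 < 22), so the first above is n = 4, value 22.

22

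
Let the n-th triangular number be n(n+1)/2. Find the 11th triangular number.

The 11th triangular number is n(n+1)/2 with n = 11.
11·12/2 = 132/2 = 66.

66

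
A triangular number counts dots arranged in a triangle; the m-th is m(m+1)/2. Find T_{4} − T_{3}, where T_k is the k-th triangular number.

4

Consecutive triangular numbers differ by n: T_{4} − T_{3} = 4.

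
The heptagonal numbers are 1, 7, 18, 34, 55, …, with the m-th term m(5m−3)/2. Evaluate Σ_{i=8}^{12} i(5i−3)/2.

1200

Σ i(5i−3)/2 = (5Σi² − 3Σi) / 2 over i = 8..12.
Σi = 78 − 28 = 50 and Σi² = 650 − 140 = 510.
(5·510 − 3·50) / 2 = 2400/2 = 1200.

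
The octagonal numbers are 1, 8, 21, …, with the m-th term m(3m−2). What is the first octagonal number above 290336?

291408

Solve n(3n−2) > 290336 for integer n.
The largest n with value ≤ 290336 is 311 (since 289541 ≤ 290336 < 291408), so the first above is n = 312, value 291408.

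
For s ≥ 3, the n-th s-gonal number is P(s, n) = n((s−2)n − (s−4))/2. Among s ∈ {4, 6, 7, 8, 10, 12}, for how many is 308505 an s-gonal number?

s = 4: P(4, 555) = 308025 and P(4, 556) = 309136; 308505 is not s-gonal.
s = 6: P(6, 393) = 308505. ✓
s = 7: P(7, 351) = 307476 and P(7, 352) = 309232; 308505 is not s-gonal.
s = 8: P(8, 321) = 308481 and P(8, 322) = 310408; 308505 is not s-gonal.
s = 10: P(10, 278) = 308302 and P(10, 279) = 310527; 308505 is not s-gonal.
s = 12: P(12, 248) = 306528 and P(12, 249) = 309009; 308505 is not s-gonal.
Hits: s ∈ {6} → 1.

1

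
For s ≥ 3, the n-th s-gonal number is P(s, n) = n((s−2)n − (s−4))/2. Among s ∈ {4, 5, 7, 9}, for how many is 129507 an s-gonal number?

s = 4: P(4, 359) = 128881 and P(4, 360) = 129600; 129507 is not s-gonal.
s = 5: P(5, 294) = 129507. ✓
s = 7: P(7, 227) = 128482 and P(7, 228) = 129618; 129507 is not s-gonal.
s = 9: P(9, 192) = 128544 and P(9, 193) = 129889; 129507 is not s-gonal.
Hits: s ∈ {5} → 1.

1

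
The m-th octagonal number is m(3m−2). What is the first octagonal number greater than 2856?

Solve n(3n−2) > 2856 for integer n.
The largest n with value ≤ 2856 is 31 (since 2821 ≤ 2856 < 3008), so the first above is n = 32, value 3008.

3008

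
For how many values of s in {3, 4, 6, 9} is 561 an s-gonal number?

s = 3: P(3, 33) = 561. ✓
s = 4: P(4, 23) = 529 and P(4, 24) = 576; 561 is not s-gonal.
s = 6: P(6, 17) = 561. ✓
s = 9: P(9, 13) = 559 and P(9, 14) = 651; 561 is not s-gonal.
Hits: s ∈ {3, 6} → 2.

2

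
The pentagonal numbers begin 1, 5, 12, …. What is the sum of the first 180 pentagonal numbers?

Σ i(3i−1)/2 = (3Σi² − Σi) / 2 over i = 1..180.
Σi = 16290 and Σi² = 1960230.
(3·1960230 − 1·16290) / 2 = 5864400/2 = 2932200.

2932200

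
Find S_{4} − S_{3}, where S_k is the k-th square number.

n² − (n−1)² = 2n − 1, so 4² − 3² = 2·4 − 1 = 7.

7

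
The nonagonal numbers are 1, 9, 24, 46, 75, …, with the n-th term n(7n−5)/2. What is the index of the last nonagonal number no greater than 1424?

20

Solve n(7n−5)/2 ≤ 1424 for integer n.
n = 20 gives 1350 ≤ 1424, while n = 21 gives 1491 > 1424; so the answer is index 20.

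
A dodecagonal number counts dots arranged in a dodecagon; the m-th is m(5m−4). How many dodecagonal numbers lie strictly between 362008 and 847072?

The n-th dodecagonal number is n(5n−4).
Smallest index with value > 362008: n = 270 (giving 363420).
Largest index with value < 847072: n = 411 (giving 842961).
Indices 270 through 411: 142 terms.

142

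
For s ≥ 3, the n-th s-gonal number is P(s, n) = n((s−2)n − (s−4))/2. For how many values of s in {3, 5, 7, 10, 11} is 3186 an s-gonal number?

s = 3: P(3, 79) = 3160 and P(3, 80) = 3240; 3186 is not s-gonal.
s = 5: P(5, 46) = 3151 and P(5, 47) = 3290; 3186 is not s-gonal.
s = 7: P(7, 36) = 3186. ✓
s = 10: P(10, 28) = 3052 and P(10, 29) = 3277; 3186 is not s-gonal.
s = 11: P(11, 27) = 3186. ✓
Hits: s ∈ {7, 11} → 2.

2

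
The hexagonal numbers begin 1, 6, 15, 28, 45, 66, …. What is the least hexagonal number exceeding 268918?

269011

Solve n(2n−1) > 268918 for integer n.
The largest n with value ≤ 268918 is 366 (since 267546 ≤ 268918 < 269011), so the first above is n = 367, value 269011.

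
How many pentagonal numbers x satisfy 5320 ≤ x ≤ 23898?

The n-th pentagonal number is n(3n−1)/2.
Smallest index with value ≥ 5320: n = 60 (giving 5370).
Largest index with value ≤ 23898: n = 126 (giving 23751).
Indices 60 through 126: 67 terms.

67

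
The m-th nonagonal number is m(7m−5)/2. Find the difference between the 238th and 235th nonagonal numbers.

4959

238·(7·238 − 5)/2 = 197659 and 235·(7·235 − 5)/2 = 192700.
Difference: 197659 − 192700 = 4959.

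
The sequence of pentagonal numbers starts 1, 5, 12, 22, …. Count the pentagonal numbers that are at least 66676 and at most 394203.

302

The n-th pentagonal number is n(3n−1)/2.
Smallest index with value ≥ 66676: n = 211 (giving 66676).
Largest index with value ≤ 394203: n = 512 (giving 392960).
Indices 211 through 512: 302 terms.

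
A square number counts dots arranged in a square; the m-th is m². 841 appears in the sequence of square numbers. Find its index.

29

We need n² = 841, so n = √841 = 29.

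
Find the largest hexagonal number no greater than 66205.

Solve n(2n−1) ≤ 66205 for integer n.
n = 182 gives 66066 ≤ 66205, while n = 183 gives 66795 > 66205; so the answer is 66066.

66066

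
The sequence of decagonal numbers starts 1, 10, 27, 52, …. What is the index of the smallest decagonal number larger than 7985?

46

Solve n(4n−3) > 7985 for integer n.
The largest n with value ≤ 7985 is 45 (since 7965 ≤ 7985 < 8326), so the first above is n = 46, value 8326.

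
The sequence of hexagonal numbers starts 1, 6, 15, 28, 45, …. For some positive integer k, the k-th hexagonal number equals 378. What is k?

Set n(2n−1) = 378, giving 2n² − n − 378 = 0.
So n = (1 + 55) / 4 = 56/4 = 14.

14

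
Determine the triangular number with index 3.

3·4/2 = 12/2 = 6.

6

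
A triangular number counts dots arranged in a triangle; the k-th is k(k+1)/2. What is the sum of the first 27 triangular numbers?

Σ i(i+1)/2 = (Σi² + Σi) / 2 over i = 1..27.
Σi = 378 and Σi² = 6930.
(1·6930 + 1·378) / 2 = 7308/2 = 3654.

3654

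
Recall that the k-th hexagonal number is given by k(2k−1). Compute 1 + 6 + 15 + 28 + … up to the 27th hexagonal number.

Σ i(2i−1) = 2Σi² − Σi over i = 1..27.
Σi = 378 and Σi² = 6930.
2·6930 − 1·378 = 13482.

13482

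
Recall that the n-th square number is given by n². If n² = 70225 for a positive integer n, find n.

265

We need n² = 70225, so n = √70225 = 265.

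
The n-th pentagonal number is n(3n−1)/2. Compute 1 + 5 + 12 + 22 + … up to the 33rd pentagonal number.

18513

Σ i(3i−1)/2 = (3Σi² − Σi) / 2 over i = 1..33.
Σi = 561 and Σi² = 12529.
(3·12529 − 1·561) / 2 = 37026/2 = 18513.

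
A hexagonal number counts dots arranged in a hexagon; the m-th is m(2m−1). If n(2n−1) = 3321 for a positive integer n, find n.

Set n(2n−1) = 3321, giving 2n² − n − 3321 = 0.
The discriminant is 1 + 8·3321 = 26569, and √26569 = 163.
So n = (1 + 163) / 4 = 164/4 = 41.

41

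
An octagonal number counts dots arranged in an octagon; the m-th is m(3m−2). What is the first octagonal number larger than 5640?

5720

Solve n(3n−2) > 5640 for integer n.
The largest n with value ≤ 5640 is 43 (since 5461 ≤ 5640 < 5720), so the first above is n = 44, value 5720.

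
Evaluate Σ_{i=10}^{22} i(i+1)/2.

Σ i(i+1)/2 = (Σi² + Σi) / 2 over i = 10..22.
Σi = 253 − 45 = 208 and Σi² = 3795 − 285 = 3510.
(1·3510 + 1·208) / 2 = 3718/2 = 1859.

1859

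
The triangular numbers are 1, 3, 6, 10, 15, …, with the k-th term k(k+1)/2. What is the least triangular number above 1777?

1830

Solve n(n+1)/2 > 1777 for integer n.
The largest n with value ≤ 1777 is 59 (since 1770 ≤ 1777 < 1830), so the first above is n = 60, value 1830.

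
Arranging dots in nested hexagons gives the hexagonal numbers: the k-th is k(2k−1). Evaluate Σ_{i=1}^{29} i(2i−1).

Σ i(2i−1) = 2Σi² − Σi over i = 1..29.
Σi = 435 and Σi² = 8555.
2·8555 − 1·435 = 16675.

16675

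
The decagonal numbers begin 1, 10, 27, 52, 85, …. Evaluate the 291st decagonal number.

The 291st decagonal number is n(4n−3) with n = 291.
291·(4·291 − 3) = 291·1161 = 337851.

337851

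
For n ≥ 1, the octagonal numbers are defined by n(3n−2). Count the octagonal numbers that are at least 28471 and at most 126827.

The n-th octagonal number is n(3n−2).
Smallest index with value ≥ 28471: n = 98 (giving 28616).
Largest index with value ≤ 126827: n = 205 (giving 125665).
Indices 98 through 205: 108 terms.

108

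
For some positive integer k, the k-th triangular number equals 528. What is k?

Set n(n+1)/2 = 528, giving n² + n − 1056 = 0.
The discriminant is 1 + 8·528 = 4225, and √4225 = 65.
So n = (-1 + 65) / 2 = 64/2 = 32.
Check: 32·33/2 = 528. ✓

32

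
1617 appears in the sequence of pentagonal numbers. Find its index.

Set n(3n−1)/2 = 1617, giving 3n² − n − 3234 = 0.
So n = (1 + 197) / 6 = 198/6 = 33.
Check: 33·(3·33 − 1)/2 = 1617. ✓

33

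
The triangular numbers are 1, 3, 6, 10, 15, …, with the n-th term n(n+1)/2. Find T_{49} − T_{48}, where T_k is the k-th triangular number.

49

Consecutive triangular numbers differ by n: T_{49} − T_{48} = 49.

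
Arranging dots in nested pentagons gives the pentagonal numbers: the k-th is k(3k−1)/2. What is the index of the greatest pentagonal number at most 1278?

29

Solve n(3n−1)/2 ≤ 1278 for integer n.
n = 29 gives 1247 ≤ 1278, while n = 30 gives 1335 > 1278; so the answer is index 29.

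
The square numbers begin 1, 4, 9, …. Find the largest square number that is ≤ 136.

Solve n² ≤ 136 for integer n.
n = 11 gives 121 ≤ 136, while n = 12 gives 144 > 136; so the answer is 121.

121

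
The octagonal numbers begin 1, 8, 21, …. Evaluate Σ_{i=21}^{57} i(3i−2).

178599

Σ i(3i−2) = 3Σi² − 2Σi over i = 21..57.
Σi = 1653 − 210 = 1443 and Σi² = 63365 − 2870 = 60495.
3·60495 − 2·1443 = 178599.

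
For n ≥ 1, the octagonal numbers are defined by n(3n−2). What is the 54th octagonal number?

The 54th octagonal number is n(3n−2) with n = 54.
54·(3·54 − 2) = 54·160 = 8640.

8640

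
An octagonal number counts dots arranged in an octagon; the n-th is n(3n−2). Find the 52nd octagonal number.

8008

52·(3·52 − 2) = 52·154 = 8008.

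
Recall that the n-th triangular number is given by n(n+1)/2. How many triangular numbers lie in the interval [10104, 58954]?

The n-th triangular number is n(n+1)/2.
Smallest index with value ≥ 10104: n = 142 (giving 10153).
Largest index with value ≤ 58954: n = 342 (giving 58653).
Indices 142 through 342: 201 terms.

201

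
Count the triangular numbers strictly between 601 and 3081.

The n-th triangular number is n(n+1)/2.
Smallest index with value > 601: n = 35 (giving 630).
Largest index with value < 3081: n = 77 (giving 3003).
Indices 35 through 77: 43 terms.

43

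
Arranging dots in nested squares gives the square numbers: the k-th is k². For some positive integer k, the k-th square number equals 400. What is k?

We need n² = 400, so n = √400 = 20.
Check: 20² = 400. ✓

20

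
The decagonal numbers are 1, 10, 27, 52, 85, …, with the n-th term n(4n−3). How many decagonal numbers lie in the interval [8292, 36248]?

The n-th decagonal number is n(4n−3).
Smallest index with value ≥ 8292: n = 46 (giving 8326).
Largest index with value ≤ 36248: n = 95 (giving 35815).
Indices 46 through 95: 50 terms.

50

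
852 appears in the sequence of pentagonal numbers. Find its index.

Set n(3n−1)/2 = 852, giving 3n² − n − 1704 = 0.
So n = (1 + 143) / 6 = 144/6 = 24.

24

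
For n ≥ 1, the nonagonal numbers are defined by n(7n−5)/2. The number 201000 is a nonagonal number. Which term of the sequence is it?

240

Set n(7n−5)/2 = 201000, giving 7n² − 5n − 402000 = 0.
The discriminant is 25 + 56·201000 = 11256025, and √11256025 = 3355.
So n = (5 + 3355) / 14 = 3360/14 = 240.
Check: 240·(7·240 − 5)/2 = 201000. ✓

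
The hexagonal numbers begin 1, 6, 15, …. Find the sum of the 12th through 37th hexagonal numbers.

33501

Σ i(2i−1) = 2Σi² − Σi over i = 12..37.
Σi = 703 − 66 = 637 and Σi² = 17575 − 506 = 17069.
2·17069 − 1·637 = 33501.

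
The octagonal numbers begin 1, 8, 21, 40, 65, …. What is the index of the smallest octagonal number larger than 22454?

Solve n(3n−2) > 22454 for integer n.
The largest n with value ≤ 22454 is 86 (since 22016 ≤ 22454 < 22533), so the first above is n = 87, value 22533.

87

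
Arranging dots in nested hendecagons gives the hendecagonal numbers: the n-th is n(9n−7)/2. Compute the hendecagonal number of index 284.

361958

284·(9·284 − 7)/2 = 284·2549/2 = 361958.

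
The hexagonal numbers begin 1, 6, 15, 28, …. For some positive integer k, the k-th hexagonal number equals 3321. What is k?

Set n(2n−1) = 3321, giving 2n² − n − 3321 = 0.
So n = (1 + 163) / 4 = 164/4 = 41.

41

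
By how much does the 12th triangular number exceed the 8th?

12·13/2 = 78 and 8·9/2 = 36.
Difference: 78 − 36 = 42.

42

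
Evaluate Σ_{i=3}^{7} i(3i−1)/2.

190

Σ i(3i−1)/2 = (3Σi² − Σi) / 2 over i = 3..7.
Σi = 28 − 3 = 25 and Σi² = 140 − 5 = 135.
(3·135 − 1·25) / 2 = 380/2 = 190.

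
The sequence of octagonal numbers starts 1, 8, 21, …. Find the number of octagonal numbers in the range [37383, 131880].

The n-th octagonal number is n(3n−2).
Smallest index with value ≥ 37383: n = 112 (giving 37408).
Largest index with value ≤ 131880: n = 210 (giving 131880).
Indices 112 through 210: 99 terms.

99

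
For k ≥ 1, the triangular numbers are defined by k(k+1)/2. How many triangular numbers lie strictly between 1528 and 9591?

The n-th triangular number is n(n+1)/2.
Smallest index with value > 1528: n = 55 (giving 1540).
Largest index with value < 9591: n = 137 (giving 9453).
Indices 55 through 137: 83 terms.

83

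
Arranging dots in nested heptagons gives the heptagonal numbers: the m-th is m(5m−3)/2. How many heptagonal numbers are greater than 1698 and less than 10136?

37

The n-th heptagonal number is n(5n−3)/2.
Smallest index with value > 1698: n = 27 (giving 1782).
Largest index with value < 10136: n = 63 (giving 9828).
Indices 27 through 63: 37 terms.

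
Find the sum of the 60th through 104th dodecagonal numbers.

1536090

Σ i(5i−4) = 5Σi² − 4Σi over i = 60..104.
Σi = 5460 − 1770 = 3690 and Σi² = 380380 − 70210 = 310170.
5·310170 − 4·3690 = 1536090.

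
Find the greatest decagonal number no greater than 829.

742

Solve n(4n−3) ≤ 829 for integer n.
n = 14 gives 742 ≤ 829, while n = 15 gives 855 > 829; so the answer is 742.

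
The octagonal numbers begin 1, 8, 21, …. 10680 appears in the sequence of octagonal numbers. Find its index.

Set n(3n−2) = 10680, giving 3n² − 2n − 10680 = 0.
So n = (2 + 358) / 6 = 360/6 = 60.

60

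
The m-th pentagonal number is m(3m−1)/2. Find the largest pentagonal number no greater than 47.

35

Solve n(3n−1)/2 ≤ 47 for integer n.
n = 5 gives 35 ≤ 47, while n = 6 gives 51 > 47; so the answer is 35.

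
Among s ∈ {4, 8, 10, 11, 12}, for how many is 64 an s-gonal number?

s = 4: P(4, 8) = 64. ✓
s = 8: P(8, 4) = 40 and P(8, 5) = 65; 64 is not s-gonal.
s = 10: P(10, 4) = 52 and P(10, 5) = 85; 64 is not s-gonal.
s = 11: P(11, 4) = 58 and P(11, 5) = 95; 64 is not s-gonal.
s = 12: P(12, 4) = 64. ✓
Hits: s ∈ {4, 12} → 2.

2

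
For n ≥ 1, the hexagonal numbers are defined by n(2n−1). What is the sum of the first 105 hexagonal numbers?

777245

Σ i(2i−1) = 2Σi² − Σi over i = 1..105.
Σi = 5565 and Σi² = 391405.
2·391405 − 1·5565 = 777245.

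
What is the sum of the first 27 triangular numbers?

3654

Σ i(i+1)/2 = (Σi² + Σi) / 2 over i = 1..27.
Σi = 378 and Σi² = 6930.
(1·6930 + 1·378) / 2 = 7308/2 = 3654.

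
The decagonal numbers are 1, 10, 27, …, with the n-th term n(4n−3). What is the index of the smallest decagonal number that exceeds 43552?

Solve n(4n−3) > 43552 for integer n.
The largest n with value ≤ 43552 is 104 (since 42952 ≤ 43552 < 43785), so the first above is n = 105, value 43785.

105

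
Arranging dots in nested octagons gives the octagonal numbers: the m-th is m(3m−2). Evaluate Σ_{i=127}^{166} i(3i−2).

2579740

Σ i(3i−2) = 3Σi² − 2Σi over i = 127..166.
Σi = 13861 − 8001 = 5860 and Σi² = 1538571 − 674751 = 863820.
3·863820 − 2·5860 = 2579740.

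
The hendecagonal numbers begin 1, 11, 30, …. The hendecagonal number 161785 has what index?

190

Set n(9n−7)/2 = 161785, giving 9n² − 7n − 323570 = 0.
So n = (7 + 3413) / 18 = 3420/18 = 190.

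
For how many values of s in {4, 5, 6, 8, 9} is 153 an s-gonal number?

1

s = 4: P(4, 12) = 144 and P(4, 13) = 169; 153 is not s-gonal.
s = 5: P(5, 10) = 145 and P(5, 11) = 176; 153 is not s-gonal.
s = 6: P(6, 9) = 153. ✓
s = 8: P(8, 7) = 133 and P(8, 8) = 176; 153 is not s-gonal.
s = 9: P(9, 6) = 111 and P(9, 7) = 154; 153 is not s-gonal.
Hits: s ∈ {6} → 1.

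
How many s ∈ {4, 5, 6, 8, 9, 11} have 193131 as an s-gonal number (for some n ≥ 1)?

s = 4: P(4, 439) = 192721 and P(4, 440) = 193600; 193131 is not s-gonal.
s = 5: P(5, 358) = 192067 and P(5, 359) = 193142; 193131 is not s-gonal.
s = 6: P(6, 311) = 193131. ✓
s = 8: P(8, 254) = 193040 and P(8, 255) = 194565; 193131 is not s-gonal.
s = 9: P(9, 235) = 192700 and P(9, 236) = 194346; 193131 is not s-gonal.
s = 11: P(11, 207) = 192096 and P(11, 208) = 193960; 193131 is not s-gonal.
Hits: s ∈ {6} → 1.

1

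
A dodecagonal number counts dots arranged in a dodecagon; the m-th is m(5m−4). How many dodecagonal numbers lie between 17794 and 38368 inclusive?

28

The n-th dodecagonal number is n(5n−4).
Smallest index with value ≥ 17794: n = 61 (giving 18361).
Largest index with value ≤ 38368: n = 88 (giving 38368).
Indices 61 through 88: 28 terms.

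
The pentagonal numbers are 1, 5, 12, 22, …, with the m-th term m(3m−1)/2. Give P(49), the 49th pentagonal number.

3577

The 49th pentagonal number is n(3n−1)/2 with n = 49.
49·(3·49 − 1)/2 = 49·146/2 = 49·73 = 3577.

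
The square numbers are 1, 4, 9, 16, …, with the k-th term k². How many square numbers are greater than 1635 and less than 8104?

50

The n-th square number is n².
Smallest index with value > 1635: n = 41 (giving 1681).
Largest index with value < 8104: n = 90 (giving 8100).
Indices 41 through 90: 50 terms.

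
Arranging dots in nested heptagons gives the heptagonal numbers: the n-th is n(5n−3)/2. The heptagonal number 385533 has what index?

Set n(5n−3)/2 = 385533, giving 5n² − 3n − 771066 = 0.
So n = (3 + 3927) / 10 = 3930/10 = 393.

393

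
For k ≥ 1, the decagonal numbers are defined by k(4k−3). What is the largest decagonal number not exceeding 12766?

12376

Solve n(4n−3) ≤ 12766 for integer n.
n = 56 gives 12376 ≤ 12766, while n = 57 gives 12825 > 12766; so the answer is 12376.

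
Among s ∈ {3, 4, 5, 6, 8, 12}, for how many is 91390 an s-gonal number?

s = 3: P(3, 427) = 91378 and P(3, 428) = 91806; 91390 is not s-gonal.
s = 4: P(4, 302) = 91204 and P(4, 303) = 91809; 91390 is not s-gonal.
s = 5: P(5, 247) = 91390. ✓
s = 6: P(6, 214) = 91378 and P(6, 215) = 92235; 91390 is not s-gonal.
s = 8: P(8, 174) = 90480 and P(8, 175) = 91525; 91390 is not s-gonal.
s = 12: P(12, 135) = 90585 and P(12, 136) = 91936; 91390 is not s-gonal.
Hits: s ∈ {5} → 1.

1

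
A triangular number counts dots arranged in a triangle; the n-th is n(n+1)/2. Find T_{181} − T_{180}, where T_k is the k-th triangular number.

181

Consecutive triangular numbers differ by n: T_{181} − T_{180} = 181.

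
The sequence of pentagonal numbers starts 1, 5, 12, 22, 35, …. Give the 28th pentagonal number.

28·(3·28 − 1)/2 = 28·83/2 = 1162.

1162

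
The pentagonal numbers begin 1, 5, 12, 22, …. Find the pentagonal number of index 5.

The 5th pentagonal number is n(3n−1)/2 with n = 5.
5·(3·5 − 1)/2 = 5·14/2 = 5·7 = 35.

35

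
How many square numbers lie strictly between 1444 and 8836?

55

The n-th square number is n².
Smallest index with value > 1444: n = 39 (giving 1521).
Largest index with value < 8836: n = 93 (giving 8649).
Indices 39 through 93: 55 terms.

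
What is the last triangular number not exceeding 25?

Solve n(n+1)/2 ≤ 25 for integer n.
n = 6 gives 21 ≤ 25, while n = 7 gives 28 > 25; so the answer is 21.

21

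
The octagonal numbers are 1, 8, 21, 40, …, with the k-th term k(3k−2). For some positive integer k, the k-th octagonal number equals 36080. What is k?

110

Set n(3n−2) = 36080, giving 3n² − 2n − 36080 = 0.
The discriminant is 4 + 12·36080 = 432964, and √432964 = 658.
So n = (2 + 658) / 6 = 660/6 = 110.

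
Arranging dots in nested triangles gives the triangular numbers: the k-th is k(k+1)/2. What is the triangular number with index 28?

28·29/2 = 812/2 = 406.

406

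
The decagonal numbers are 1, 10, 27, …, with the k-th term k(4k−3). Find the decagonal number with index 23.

2047

The 23rd decagonal number is n(4n−3) with n = 23.
23·(4·23 − 3) = 23·89 = 2047.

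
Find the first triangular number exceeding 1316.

1326

Solve n(n+1)/2 > 1316 for integer n.
The largest n with value ≤ 1316 is 50 (since 1275 ≤ 1316 < 1326), so the first above is n = 51, value 1326.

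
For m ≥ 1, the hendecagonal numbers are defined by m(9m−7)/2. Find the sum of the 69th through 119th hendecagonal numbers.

Σ i(9i−7)/2 = (9Σi² − 7Σi) / 2 over i = 69..119.
Σi = 7140 − 2346 = 4794 and Σi² = 568820 − 107134 = 461686.
(9·461686 − 7·4794) / 2 = 4121616/2 = 2060808.

2060808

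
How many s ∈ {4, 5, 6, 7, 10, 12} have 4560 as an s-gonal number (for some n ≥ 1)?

1

s = 4: P(4, 67) = 4489 and P(4, 68) = 4624; 4560 is not s-gonal.
s = 5: P(5, 55) = 4510 and P(5, 56) = 4676; 4560 is not s-gonal.
s = 6: P(6, 48) = 4560. ✓
s = 7: P(7, 43) = 4558 and P(7, 44) = 4774; 4560 is not s-gonal.
s = 10: P(10, 34) = 4522 and P(10, 35) = 4795; 4560 is not s-gonal.
s = 12: P(12, 30) = 4380 and P(12, 31) = 4681; 4560 is not s-gonal.
Hits: s ∈ {6} → 1.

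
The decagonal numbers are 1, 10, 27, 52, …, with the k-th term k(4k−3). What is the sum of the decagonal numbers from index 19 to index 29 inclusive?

Σ i(4i−3) = 4Σi² − 3Σi over i = 19..29.
Σi = 435 − 171 = 264 and Σi² = 8555 − 2109 = 6446.
4·6446 − 3·264 = 24992.

24992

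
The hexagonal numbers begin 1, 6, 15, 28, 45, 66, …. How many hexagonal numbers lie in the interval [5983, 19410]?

44

The n-th hexagonal number is n(2n−1).
Smallest index with value ≥ 5983: n = 55 (giving 5995).
Largest index with value ≤ 19410: n = 98 (giving 19110).
Indices 55 through 98: 44 terms.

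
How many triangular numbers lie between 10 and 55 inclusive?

The n-th triangular number is n(n+1)/2.
Smallest index with value ≥ 10: n = 4 (giving 10).
Largest index with value ≤ 55: n = 10 (giving 55).
Indices 4 through 10: 7 terms.

7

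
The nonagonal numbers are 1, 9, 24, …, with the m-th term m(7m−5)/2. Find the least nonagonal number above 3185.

Solve n(7n−5)/2 > 3185 for integer n.
The largest n with value ≤ 3185 is 30 (since 3075 ≤ 3185 < 3286), so the first above is n = 31, value 3286.

3286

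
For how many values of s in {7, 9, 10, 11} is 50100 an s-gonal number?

s = 7: P(7, 141) = 49491 and P(7, 142) = 50197; 50100 is not s-gonal.
s = 9: P(9, 120) = 50100. ✓
s = 10: P(10, 112) = 49840 and P(10, 113) = 50737; 50100 is not s-gonal.
s = 11: P(11, 105) = 49245 and P(11, 106) = 50191; 50100 is not s-gonal.
Hits: s ∈ {9} → 1.

1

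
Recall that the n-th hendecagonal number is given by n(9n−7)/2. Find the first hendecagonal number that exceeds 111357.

Solve n(9n−7)/2 > 111357 for integer n.
The largest n with value ≤ 111357 is 157 (since 110371 ≤ 111357 < 111785), so the first above is n = 158, value 111785.

111785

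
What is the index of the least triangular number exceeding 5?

Solve n(n+1)/2 > 5 for integer n.
The largest n with value ≤ 5 is 2 (since 3 ≤ 5 < 6), so the first above is n = 3, value 6.

3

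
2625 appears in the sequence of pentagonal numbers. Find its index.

42

Set n(3n−1)/2 = 2625, giving 3n² − n − 5250 = 0.
The discriminant is 1 + 24·2625 = 63001, and √63001 = 251.
So n = (1 + 251) / 6 = 252/6 = 42.
Check: 42·(3·42 − 1)/2 = 2625. ✓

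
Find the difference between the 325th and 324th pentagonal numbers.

Consecutive pentagonal numbers differ by 3n − 2: here 3·325 − 2 = 973.

973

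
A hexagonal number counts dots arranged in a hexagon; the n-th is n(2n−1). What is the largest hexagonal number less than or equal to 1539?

1431

Solve n(2n−1) ≤ 1539 for integer n.
n = 27 gives 1431 ≤ 1539, while n = 28 gives 1540 > 1539; so the answer is 1431.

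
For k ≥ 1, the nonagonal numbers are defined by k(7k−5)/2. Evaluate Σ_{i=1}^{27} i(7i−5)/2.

23310

Σ i(7i−5)/2 = (7Σi² − 5Σi) / 2 over i = 1..27.
Σi = 378 and Σi² = 6930.
(7·6930 − 5·378) / 2 = 46620/2 = 23310.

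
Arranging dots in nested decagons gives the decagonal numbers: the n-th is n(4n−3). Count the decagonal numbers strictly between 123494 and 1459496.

The n-th decagonal number is n(4n−3).
Smallest index with value > 123494: n = 177 (giving 124785).
Largest index with value < 1459496: n = 604 (giving 1457452).
Indices 177 through 604: 428 terms.

428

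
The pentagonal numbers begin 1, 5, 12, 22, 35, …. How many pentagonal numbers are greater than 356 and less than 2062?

The n-th pentagonal number is n(3n−1)/2.
Smallest index with value > 356: n = 16 (giving 376).
Largest index with value < 2062: n = 37 (giving 2035).
Indices 16 through 37: 22 terms.

22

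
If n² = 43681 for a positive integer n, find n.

We need n² = 43681, so n = √43681 = 209.
Check: 209² = 43681. ✓

209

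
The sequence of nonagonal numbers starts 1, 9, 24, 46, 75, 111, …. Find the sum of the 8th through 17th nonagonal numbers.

5445

Σ i(7i−5)/2 = (7Σi² − 5Σi) / 2 over i = 8..17.
Σi = 153 − 28 = 125 and Σi² = 1785 − 140 = 1645.
(7·1645 − 5·125) / 2 = 10890/2 = 5445.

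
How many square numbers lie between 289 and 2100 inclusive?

29

The n-th square number is n².
Smallest index with value ≥ 289: n = 17 (giving 289).
Largest index with value ≤ 2100: n = 45 (giving 2025).
Indices 17 through 45: 29 terms.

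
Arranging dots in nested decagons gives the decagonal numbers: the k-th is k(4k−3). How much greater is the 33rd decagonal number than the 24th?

2025

33·(4·33 − 3) = 4257 and 24·(4·24 − 3) = 2232.
Difference: 4257 − 2232 = 2025.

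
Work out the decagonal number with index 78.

24102

The 78th decagonal number is n(4n−3) with n = 78.
78·(4·78 − 3) = 78·309 = 24102.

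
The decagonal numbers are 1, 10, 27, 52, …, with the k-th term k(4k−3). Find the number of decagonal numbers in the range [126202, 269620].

83

The n-th decagonal number is n(4n−3).
Smallest index with value ≥ 126202: n = 178 (giving 126202).
Largest index with value ≤ 269620: n = 260 (giving 269620).
Indices 178 through 260: 83 terms.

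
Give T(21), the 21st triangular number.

The 21st triangular number is n(n+1)/2 with n = 21.
21·22/2 = 462/2 = 231.

231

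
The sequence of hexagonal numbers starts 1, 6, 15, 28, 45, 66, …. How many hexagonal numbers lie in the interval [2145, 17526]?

The n-th hexagonal number is n(2n−1).
Smallest index with value ≥ 2145: n = 33 (giving 2145).
Largest index with value ≤ 17526: n = 93 (giving 17205).
Indices 33 through 93: 61 terms.

61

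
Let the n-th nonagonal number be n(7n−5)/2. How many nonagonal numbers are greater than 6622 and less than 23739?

39

The n-th nonagonal number is n(7n−5)/2.
Smallest index with value > 6622: n = 44 (giving 6666).
Largest index with value < 23739: n = 82 (giving 23329).
Indices 44 through 82: 39 terms.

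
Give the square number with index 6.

The 6th square number is n² with n = 6.
6² = 36.

36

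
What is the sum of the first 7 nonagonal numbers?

Σ i(7i−5)/2 = (7Σi² − 5Σi) / 2 over i = 1..7.
Σi = 28 and Σi² = 140.
(7·140 − 5·28) / 2 = 840/2 = 420.

420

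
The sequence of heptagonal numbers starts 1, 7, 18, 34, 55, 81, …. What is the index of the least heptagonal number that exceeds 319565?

358

Solve n(5n−3)/2 > 319565 for integer n.
The largest n with value ≤ 319565 is 357 (since 318087 ≤ 319565 < 319873), so the first above is n = 358, value 319873.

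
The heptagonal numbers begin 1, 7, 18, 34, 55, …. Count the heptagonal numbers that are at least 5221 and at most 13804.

29

The n-th heptagonal number is n(5n−3)/2.
Smallest index with value ≥ 5221: n = 46 (giving 5221).
Largest index with value ≤ 13804: n = 74 (giving 13579).
Indices 46 through 74: 29 terms.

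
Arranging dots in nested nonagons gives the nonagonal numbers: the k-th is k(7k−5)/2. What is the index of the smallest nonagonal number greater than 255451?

Solve n(7n−5)/2 > 255451 for integer n.
The largest n with value ≤ 255451 is 270 (since 254475 ≤ 255451 < 256366), so the first above is n = 271, value 256366.

271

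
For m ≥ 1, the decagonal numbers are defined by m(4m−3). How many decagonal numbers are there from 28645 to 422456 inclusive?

The n-th decagonal number is n(4n−3).
Smallest index with value ≥ 28645: n = 85 (giving 28645).
Largest index with value ≤ 422456: n = 325 (giving 421525).
Indices 85 through 325: 241 terms.

241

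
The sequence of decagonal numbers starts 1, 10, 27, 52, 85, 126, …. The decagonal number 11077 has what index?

Set n(4n−3) = 11077, giving 4n² − 3n − 11077 = 0.
The discriminant is 9 + 16·11077 = 177241, and √177241 = 421.
So n = (3 + 421) / 8 = 424/8 = 53.

53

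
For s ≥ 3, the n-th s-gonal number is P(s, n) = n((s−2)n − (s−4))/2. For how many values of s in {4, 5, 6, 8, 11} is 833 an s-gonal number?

s = 4: P(4, 28) = 784 and P(4, 29) = 841; 833 is not s-gonal.
s = 5: P(5, 23) = 782 and P(5, 24) = 852; 833 is not s-gonal.
s = 6: P(6, 20) = 780 and P(6, 21) = 861; 833 is not s-gonal.
s = 8: P(8, 17) = 833. ✓
s = 11: P(11, 14) = 833. ✓
Hits: s ∈ {8, 11} → 2.

2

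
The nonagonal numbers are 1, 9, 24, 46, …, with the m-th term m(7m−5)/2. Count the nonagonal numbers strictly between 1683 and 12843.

38

The n-th nonagonal number is n(7n−5)/2.
Smallest index with value > 1683: n = 23 (giving 1794).
Largest index with value < 12843: n = 60 (giving 12450).
Indices 23 through 60: 38 terms.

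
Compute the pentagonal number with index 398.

398·(3·398 − 1)/2 = 398·1193/2 = 237407.

237407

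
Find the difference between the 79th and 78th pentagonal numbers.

Consecutive pentagonal numbers differ by 3n − 2: here 3·79 − 2 = 235.

235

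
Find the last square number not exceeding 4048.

3969

Solve n² ≤ 4048 for integer n.
n = 63 gives 3969 ≤ 4048, while n = 64 gives 4096 > 4048; so the answer is 3969.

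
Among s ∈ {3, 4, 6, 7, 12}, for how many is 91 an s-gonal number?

2

s = 3: P(3, 13) = 91. ✓
s = 4: P(4, 9) = 81 and P(4, 10) = 100; 91 is not s-gonal.
s = 6: P(6, 7) = 91. ✓
s = 7: P(7, 6) = 81 and P(7, 7) = 112; 91 is not s-gonal.
s = 12: P(12, 4) = 64 and P(12, 5) = 105; 91 is not s-gonal.
Hits: s ∈ {3, 6} → 2.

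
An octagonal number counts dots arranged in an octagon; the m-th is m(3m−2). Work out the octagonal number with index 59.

10325

59·(3·59 − 2) = 59·175 = 10325.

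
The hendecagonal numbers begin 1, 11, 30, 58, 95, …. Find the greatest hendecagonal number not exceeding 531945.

531308

Solve n(9n−7)/2 ≤ 531945 for integer n.
n = 344 gives 531308 ≤ 531945, while n = 345 gives 534405 > 531945; so the answer is 531308.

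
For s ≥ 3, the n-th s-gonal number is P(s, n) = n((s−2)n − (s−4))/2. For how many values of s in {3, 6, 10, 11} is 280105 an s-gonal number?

1

s = 3: P(3, 747) = 279378 and P(3, 748) = 280126; 280105 is not s-gonal.
s = 6: P(6, 374) = 279378 and P(6, 375) = 280875; 280105 is not s-gonal.
s = 10: P(10, 265) = 280105. ✓
s = 11: P(11, 249) = 278133 and P(11, 250) = 280375; 280105 is not s-gonal.
Hits: s ∈ {10} → 1.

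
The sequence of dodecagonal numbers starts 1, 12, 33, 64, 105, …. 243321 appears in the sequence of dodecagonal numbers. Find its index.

Set n(5n−4) = 243321, giving 5n² − 4n − 243321 = 0.
The discriminant is 16 + 20·243321 = 4866436, and √4866436 = 2206.
So n = (4 + 2206) / 10 = 2210/10 = 221.
Check: 221·(5·221 − 4) = 243321. ✓

221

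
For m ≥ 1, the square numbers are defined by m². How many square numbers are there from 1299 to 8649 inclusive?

57

The n-th square number is n².
Smallest index with value ≥ 1299: n = 37 (giving 1369).
Largest index with value ≤ 8649: n = 93 (giving 8649).
Indices 37 through 93: 57 terms.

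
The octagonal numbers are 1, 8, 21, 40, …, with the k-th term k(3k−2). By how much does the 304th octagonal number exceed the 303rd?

1819

Consecutive octagonal numbers differ by 6n − 5: here 6·304 − 5 = 1819.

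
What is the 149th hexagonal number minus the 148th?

Consecutive hexagonal numbers differ by 4n − 3: here 4·149 − 3 = 593.

593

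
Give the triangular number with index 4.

4·5/2 = 20/2 = 10.

10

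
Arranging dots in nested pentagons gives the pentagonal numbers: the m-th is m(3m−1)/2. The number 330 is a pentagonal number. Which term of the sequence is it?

Set n(3n−1)/2 = 330, giving 3n² − n − 660 = 0.
The discriminant is 1 + 24·330 = 7921, and √7921 = 89.
So n = (1 + 89) / 6 = 90/6 = 15.
Check: 15·(3·15 − 1)/2 = 330. ✓

15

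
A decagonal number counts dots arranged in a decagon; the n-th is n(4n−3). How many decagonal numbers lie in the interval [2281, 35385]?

70

The n-th decagonal number is n(4n−3).
Smallest index with value ≥ 2281: n = 25 (giving 2425).
Largest index with value ≤ 35385: n = 94 (giving 35062).
Indices 25 through 94: 70 terms.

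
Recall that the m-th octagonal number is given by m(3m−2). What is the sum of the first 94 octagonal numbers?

Σ i(3i−2) = 3Σi² − 2Σi over i = 1..94.
Σi = 4465 and Σi² = 281295.
3·281295 − 2·4465 = 834955.

834955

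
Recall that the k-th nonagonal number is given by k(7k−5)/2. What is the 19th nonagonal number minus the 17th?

19·(7·19 − 5)/2 = 1216 and 17·(7·17 − 5)/2 = 969.
Difference: 1216 − 969 = 247.

247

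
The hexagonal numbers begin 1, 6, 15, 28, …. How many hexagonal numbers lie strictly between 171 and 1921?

22

The n-th hexagonal number is n(2n−1).
Smallest index with value > 171: n = 10 (giving 190).
Largest index with value < 1921: n = 31 (giving 1891).
Indices 10 through 31: 22 terms.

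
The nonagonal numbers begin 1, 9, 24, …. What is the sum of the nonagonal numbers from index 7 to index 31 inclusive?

34950

Σ i(7i−5)/2 = (7Σi² − 5Σi) / 2 over i = 7..31.
Σi = 496 − 21 = 475 and Σi² = 10416 − 91 = 10325.
(7·10325 − 5·475) / 2 = 69900/2 = 34950.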